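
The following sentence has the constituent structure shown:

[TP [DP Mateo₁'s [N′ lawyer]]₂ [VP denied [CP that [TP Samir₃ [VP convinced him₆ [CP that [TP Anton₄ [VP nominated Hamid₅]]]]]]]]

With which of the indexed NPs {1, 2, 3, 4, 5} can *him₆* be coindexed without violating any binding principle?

{1, 2}

*him* is a pronoun, so Principle B applies: it must be free in its binding domain.
Binding domain of *him₆*: the embedded TP, whose subject is Samir₃.
*Mateo₁* and the pronoun do not c-command one another → neither Principle B nor Principle C is at stake; coindexation permitted.
*[Mateo₁'s lawyer]₂* c-commands the pronoun but from outside its binding domain, and is not c-commanded by it → coindexation permitted.
*Samir₃* c-commands the pronoun within its binding domain → coindexation would violate Principle B.
*Anton₄*: the pronoun c-commands this R-expression → coindexation would violate Principle C on *Anton₄*.
*Hamid₅*: the pronoun c-commands this R-expression → coindexation would violate Principle C on *Hamid₅*.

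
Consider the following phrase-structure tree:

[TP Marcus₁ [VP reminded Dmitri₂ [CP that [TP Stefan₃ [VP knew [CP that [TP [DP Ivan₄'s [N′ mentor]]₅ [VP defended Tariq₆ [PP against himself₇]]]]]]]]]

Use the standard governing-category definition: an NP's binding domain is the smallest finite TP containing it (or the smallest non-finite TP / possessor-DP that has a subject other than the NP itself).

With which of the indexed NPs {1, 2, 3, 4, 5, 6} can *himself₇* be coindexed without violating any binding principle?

{5, 6}

*himself* is an anaphor, so Principle A applies: it must be bound in its binding domain.
Binding domain of *himself₇*: the embedded TP, whose subject is [Ivan₄'s mentor]₅.
*Marcus₁* c-commands the anaphor but is outside its binding domain → cannot satisfy Principle A.
*Dmitri₂* c-commands the anaphor but is outside its binding domain → cannot satisfy Principle A.
*Stefan₃* c-commands the anaphor but is outside its binding domain → cannot satisfy Principle A.
*Ivan₄* does not c-command the anaphor → cannot bind it.
*[Ivan₄'s mentor]₅* c-commands the anaphor within its binding domain → licit binder.
*Tariq₆* c-commands the anaphor within its binding domain → licit binder.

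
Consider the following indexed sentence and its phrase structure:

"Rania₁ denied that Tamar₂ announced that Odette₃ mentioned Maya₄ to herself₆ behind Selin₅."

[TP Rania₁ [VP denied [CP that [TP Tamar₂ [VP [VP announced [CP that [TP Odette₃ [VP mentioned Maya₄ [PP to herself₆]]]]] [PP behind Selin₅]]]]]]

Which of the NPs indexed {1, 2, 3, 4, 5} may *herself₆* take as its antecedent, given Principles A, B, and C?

*herself* is an anaphor, so Principle A applies: it must be bound in its binding domain.
Binding domain of *herself₆*: the embedded TP, whose subject is Odette₃.
*Rania₁* c-commands the anaphor but is outside its binding domain → cannot satisfy Principle A.
*Tamar₂* c-commands the anaphor but is outside its binding domain → cannot satisfy Principle A.
*Odette₃* c-commands the anaphor within its binding domain → licit binder.
*Maya₄* c-commands the anaphor within its binding domain → licit binder.
*Selin₅* does not c-command the anaphor → cannot bind it.

{3, 4}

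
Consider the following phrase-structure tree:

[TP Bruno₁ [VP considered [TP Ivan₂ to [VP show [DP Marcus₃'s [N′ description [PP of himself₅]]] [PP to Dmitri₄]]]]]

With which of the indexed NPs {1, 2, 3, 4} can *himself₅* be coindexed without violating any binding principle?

{3}

*himself* is an anaphor, so Principle A applies: it must be bound in its binding domain.
Binding domain of *himself₅*: the possessed DP, whose subject is Marcus₃.
*Bruno₁* c-commands the anaphor but is outside its binding domain → cannot satisfy Principle A.
*Ivan₂* c-commands the anaphor but is outside its binding domain → cannot satisfy Principle A.
*Marcus₃* c-commands the anaphor within its binding domain → licit binder.
*Dmitri₄* does not c-command the anaphor → cannot bind it.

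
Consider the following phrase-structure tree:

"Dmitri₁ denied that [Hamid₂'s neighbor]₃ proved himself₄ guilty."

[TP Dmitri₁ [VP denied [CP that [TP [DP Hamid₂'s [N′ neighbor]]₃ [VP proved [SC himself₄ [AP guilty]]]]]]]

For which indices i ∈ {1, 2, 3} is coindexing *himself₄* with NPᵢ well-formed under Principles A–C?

{3}

*himself* is an anaphor, so Principle A applies: it must be bound in its binding domain.
Binding domain of *himself₄*: the embedded TP, whose subject is [Hamid₂'s neighbor]₃.
*Dmitri₁* c-commands the anaphor but is outside its binding domain → cannot satisfy Principle A.
*Hamid₂* does not c-command the anaphor → cannot bind it.
*[Hamid₂'s neighbor]₃* c-commands the anaphor within its binding domain → licit binder.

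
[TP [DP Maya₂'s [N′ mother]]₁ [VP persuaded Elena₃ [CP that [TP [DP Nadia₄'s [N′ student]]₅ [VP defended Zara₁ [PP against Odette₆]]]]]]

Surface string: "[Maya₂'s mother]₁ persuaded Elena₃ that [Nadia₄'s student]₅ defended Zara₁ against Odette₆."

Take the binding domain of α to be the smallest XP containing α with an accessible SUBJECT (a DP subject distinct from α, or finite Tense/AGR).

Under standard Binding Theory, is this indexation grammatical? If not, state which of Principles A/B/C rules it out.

Principle C

The two coindexed NPs are *[Maya₂'s mother]₁* and *Zara₁*.
*Zara₁* is an R-expression. Principle C requires it to be free everywhere.
*[Maya₂'s mother]₁* c-commands it and carries the same index.
The R-expression is bound → Principle C violation.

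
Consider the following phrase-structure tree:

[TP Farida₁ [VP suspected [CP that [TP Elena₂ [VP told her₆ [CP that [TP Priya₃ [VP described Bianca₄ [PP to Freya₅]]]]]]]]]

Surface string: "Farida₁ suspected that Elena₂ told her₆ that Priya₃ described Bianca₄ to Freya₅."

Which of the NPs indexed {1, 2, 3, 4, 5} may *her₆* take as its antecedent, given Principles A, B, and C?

*her* is a pronoun, so Principle B applies: it must be free in its binding domain.
Binding domain of *her₆*: the embedded TP, whose subject is Elena₂.
*Farida₁* c-commands the pronoun but from outside its binding domain, and is not c-commanded by it → coindexation permitted.
*Elena₂* c-commands the pronoun within its binding domain → coindexation would violate Principle B.
*Priya₃*: the pronoun c-commands this R-expression → coindexation would violate Principle C on *Priya₃*.
*Bianca₄*: the pronoun c-commands this R-expression → coindexation would violate Principle C on *Bianca₄*.
*Freya₅*: the pronoun c-commands this R-expression → coindexation would violate Principle C on *Freya₅*.

{1}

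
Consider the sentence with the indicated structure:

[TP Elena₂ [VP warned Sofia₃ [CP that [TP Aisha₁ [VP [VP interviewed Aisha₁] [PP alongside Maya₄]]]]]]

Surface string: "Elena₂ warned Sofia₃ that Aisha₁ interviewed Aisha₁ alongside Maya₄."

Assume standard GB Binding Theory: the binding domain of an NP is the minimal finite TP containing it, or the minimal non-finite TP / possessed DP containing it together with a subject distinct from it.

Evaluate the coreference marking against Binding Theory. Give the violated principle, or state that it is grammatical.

Principle C

The two coindexed NPs are *Aisha₁* (the higher occurrence) and *Aisha₁* (the lower occurrence).
*Aisha₁* (the lower occurrence) is an R-expression. Principle C requires it to be free everywhere.
*Aisha₁* (the higher occurrence) c-commands it and carries the same index.
The R-expression is bound → Principle C violation.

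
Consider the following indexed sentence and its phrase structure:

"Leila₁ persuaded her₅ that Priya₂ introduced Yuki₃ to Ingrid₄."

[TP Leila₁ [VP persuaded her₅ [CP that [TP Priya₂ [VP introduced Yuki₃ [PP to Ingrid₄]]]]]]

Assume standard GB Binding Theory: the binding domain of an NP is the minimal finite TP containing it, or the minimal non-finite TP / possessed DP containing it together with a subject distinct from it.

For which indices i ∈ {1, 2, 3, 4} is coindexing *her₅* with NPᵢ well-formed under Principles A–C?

*her* is a pronoun, so Principle B applies: it must be free in its binding domain.
Binding domain of *her₅*: the matrix TP, whose subject is Leila₁.
*Leila₁* c-commands the pronoun within its binding domain → coindexation would violate Principle B.
*Priya₂*: the pronoun c-commands this R-expression → coindexation would violate Principle C on *Priya₂*.
*Yuki₃*: the pronoun c-commands this R-expression → coindexation would violate Principle C on *Yuki₃*.
*Ingrid₄*: the pronoun c-commands this R-expression → coindexation would violate Principle C on *Ingrid₄*.

none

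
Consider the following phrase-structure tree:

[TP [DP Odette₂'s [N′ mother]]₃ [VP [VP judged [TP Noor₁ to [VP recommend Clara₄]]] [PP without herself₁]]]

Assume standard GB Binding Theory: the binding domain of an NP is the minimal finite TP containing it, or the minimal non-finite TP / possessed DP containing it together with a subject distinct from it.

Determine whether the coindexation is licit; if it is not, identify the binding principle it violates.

The two coindexed NPs are *Noor₁* and *herself₁*.
*herself₁* is an anaphor. Principle A requires it to be bound within its binding domain — the matrix TP, whose subject is [Odette₂'s mother]₃.
Within that domain it is c-commanded by *[Odette₂'s mother]₃*, which does not share its index.
*Noor₁* does not c-command the anaphor at all.
The anaphor is unbound in its domain → Principle A violation.

Principle A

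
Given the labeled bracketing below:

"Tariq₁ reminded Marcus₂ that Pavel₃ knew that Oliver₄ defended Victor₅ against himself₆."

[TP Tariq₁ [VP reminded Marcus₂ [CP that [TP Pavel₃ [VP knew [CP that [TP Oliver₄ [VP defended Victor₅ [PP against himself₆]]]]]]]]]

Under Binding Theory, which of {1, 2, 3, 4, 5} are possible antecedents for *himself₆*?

*himself* is an anaphor, so Principle A applies: it must be bound in its binding domain.
Binding domain of *himself₆*: the embedded TP, whose subject is Oliver₄.
*Tariq₁* c-commands the anaphor but is outside its binding domain → cannot satisfy Principle A.
*Marcus₂* c-commands the anaphor but is outside its binding domain → cannot satisfy Principle A.
*Pavel₃* c-commands the anaphor but is outside its binding domain → cannot satisfy Principle A.
*Oliver₄* c-commands the anaphor within its binding domain → licit binder.
*Victor₅* c-commands the anaphor within its binding domain → licit binder.

{4, 5}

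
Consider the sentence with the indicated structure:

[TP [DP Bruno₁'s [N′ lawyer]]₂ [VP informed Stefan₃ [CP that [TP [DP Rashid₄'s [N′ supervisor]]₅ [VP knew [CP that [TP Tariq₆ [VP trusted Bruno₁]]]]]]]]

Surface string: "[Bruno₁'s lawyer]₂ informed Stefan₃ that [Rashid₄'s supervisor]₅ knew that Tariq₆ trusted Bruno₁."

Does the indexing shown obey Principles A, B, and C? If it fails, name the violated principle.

grammatical

The two coindexed NPs are *Bruno₁* and *Bruno₁*.
*Bruno₁* is an R-expression; no coindexed NP c-commands it, so Principle C holds.
*Bruno₁* is an R-expression; *Bruno₁* does not c-command it, and no other NP shares its index, so Principle C is satisfied.
All principles are respected.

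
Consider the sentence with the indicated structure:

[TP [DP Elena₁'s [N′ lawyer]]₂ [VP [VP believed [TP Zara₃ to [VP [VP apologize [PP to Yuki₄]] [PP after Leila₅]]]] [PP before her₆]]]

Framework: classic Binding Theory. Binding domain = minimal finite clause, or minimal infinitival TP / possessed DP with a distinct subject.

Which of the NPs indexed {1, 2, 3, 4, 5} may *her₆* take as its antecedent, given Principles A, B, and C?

*her* is a pronoun, so Principle B applies: it must be free in its binding domain.
Binding domain of *her₆*: the matrix TP, whose subject is [Elena₁'s lawyer]₂.
*Elena₁* and the pronoun do not c-command one another → neither Principle B nor Principle C is at stake; coindexation permitted.
*[Elena₁'s lawyer]₂* c-commands the pronoun within its binding domain → coindexation would violate Principle B.
*Zara₃* and the pronoun do not c-command one another → neither Principle B nor Principle C is at stake; coindexation permitted.
*Yuki₄* and the pronoun do not c-command one another → neither Principle B nor Principle C is at stake; coindexation permitted.
*Leila₅* and the pronoun do not c-command one another → neither Principle B nor Principle C is at stake; coindexation permitted.

{1, 3, 4, 5}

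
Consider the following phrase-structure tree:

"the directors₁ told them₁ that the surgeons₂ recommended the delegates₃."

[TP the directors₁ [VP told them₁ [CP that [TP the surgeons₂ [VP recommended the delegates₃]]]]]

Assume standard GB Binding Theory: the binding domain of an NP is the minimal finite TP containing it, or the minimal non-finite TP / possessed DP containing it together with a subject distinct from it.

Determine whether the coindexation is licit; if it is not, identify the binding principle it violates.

The two coindexed NPs are *the directors₁* and *them₁*.
*them₁* is a pronoun. Its binding domain is the matrix TP, whose subject is the directors₁.
*the directors₁* c-commands it within that domain and carries the same index.
The pronoun is locally bound → Principle B violation.

Principle B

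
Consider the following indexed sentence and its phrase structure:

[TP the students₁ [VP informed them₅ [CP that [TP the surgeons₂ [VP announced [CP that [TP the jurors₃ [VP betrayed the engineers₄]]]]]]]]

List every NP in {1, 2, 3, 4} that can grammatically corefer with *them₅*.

none

*them* is a pronoun, so Principle B applies: it must be free in its binding domain.
Binding domain of *them₅*: the matrix TP, whose subject is the students₁.
*the students₁* c-commands the pronoun within its binding domain → coindexation would violate Principle B.
*the surgeons₂*: the pronoun c-commands this R-expression → coindexation would violate Principle C on *the surgeons₂*.
*the jurors₃*: the pronoun c-commands this R-expression → coindexation would violate Principle C on *the jurors₃*.
*the engineers₄*: the pronoun c-commands this R-expression → coindexation would violate Principle C on *the engineers₄*.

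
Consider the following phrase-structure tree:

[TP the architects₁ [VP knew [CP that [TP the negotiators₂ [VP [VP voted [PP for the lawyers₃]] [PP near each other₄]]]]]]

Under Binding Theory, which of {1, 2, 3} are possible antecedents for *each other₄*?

*each other* is an anaphor, so Principle A applies: it must be bound in its binding domain.
Binding domain of *each other₄*: the embedded TP, whose subject is the negotiators₂.
*the architects₁* c-commands the anaphor but is outside its binding domain → cannot satisfy Principle A.
*the negotiators₂* c-commands the anaphor within its binding domain → licit binder.
*the lawyers₃* does not c-command the anaphor → cannot bind it.

{2}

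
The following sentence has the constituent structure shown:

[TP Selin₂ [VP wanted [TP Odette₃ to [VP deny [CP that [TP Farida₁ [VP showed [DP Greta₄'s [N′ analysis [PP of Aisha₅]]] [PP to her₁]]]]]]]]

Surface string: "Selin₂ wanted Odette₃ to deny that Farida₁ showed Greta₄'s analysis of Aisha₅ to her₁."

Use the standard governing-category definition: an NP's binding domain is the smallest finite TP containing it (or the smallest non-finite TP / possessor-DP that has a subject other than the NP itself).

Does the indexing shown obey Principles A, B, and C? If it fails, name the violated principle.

Principle B

The two coindexed NPs are *Farida₁* and *her₁*.
*her₁* is a pronoun. Its binding domain is the embedded TP, whose subject is Farida₁.
*Farida₁* c-commands it within that domain and carries the same index.
The pronoun is locally bound → Principle B violation.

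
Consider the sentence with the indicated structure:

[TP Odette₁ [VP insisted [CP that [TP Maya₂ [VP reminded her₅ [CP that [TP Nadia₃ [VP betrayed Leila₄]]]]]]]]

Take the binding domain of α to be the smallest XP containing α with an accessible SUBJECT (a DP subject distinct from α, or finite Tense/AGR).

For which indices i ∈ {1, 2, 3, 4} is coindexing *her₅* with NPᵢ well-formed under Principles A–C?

*her* is a pronoun, so Principle B applies: it must be free in its binding domain.
Binding domain of *her₅*: the embedded TP, whose subject is Maya₂.
*Odette₁* c-commands the pronoun but from outside its binding domain, and is not c-commanded by it → coindexation permitted.
*Maya₂* c-commands the pronoun within its binding domain → coindexation would violate Principle B.
*Nadia₃*: the pronoun c-commands this R-expression → coindexation would violate Principle C on *Nadia₃*.
*Leila₄*: the pronoun c-commands this R-expression → coindexation would violate Principle C on *Leila₄*.

{1}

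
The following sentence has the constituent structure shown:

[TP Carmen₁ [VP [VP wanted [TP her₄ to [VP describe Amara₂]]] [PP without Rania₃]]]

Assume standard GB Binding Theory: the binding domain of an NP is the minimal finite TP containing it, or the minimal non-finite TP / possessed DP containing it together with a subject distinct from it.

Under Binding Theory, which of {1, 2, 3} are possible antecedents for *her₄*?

*her* is a pronoun, so Principle B applies: it must be free in its binding domain.
Binding domain of *her₄*: the matrix TP, whose subject is Carmen₁.
*Carmen₁* c-commands the pronoun within its binding domain → coindexation would violate Principle B.
*Amara₂*: the pronoun c-commands this R-expression → coindexation would violate Principle C on *Amara₂*.
*Rania₃* and the pronoun do not c-command one another → neither Principle B nor Principle C is at stake; coindexation permitted.

{3}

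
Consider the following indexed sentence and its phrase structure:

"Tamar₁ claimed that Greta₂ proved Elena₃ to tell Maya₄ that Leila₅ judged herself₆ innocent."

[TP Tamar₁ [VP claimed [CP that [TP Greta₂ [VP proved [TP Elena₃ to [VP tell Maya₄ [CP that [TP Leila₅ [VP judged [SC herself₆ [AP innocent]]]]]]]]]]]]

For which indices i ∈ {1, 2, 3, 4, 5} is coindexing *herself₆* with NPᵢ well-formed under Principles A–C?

*herself* is an anaphor, so Principle A applies: it must be bound in its binding domain.
Binding domain of *herself₆*: the embedded TP, whose subject is Leila₅.
*Tamar₁* c-commands the anaphor but is outside its binding domain → cannot satisfy Principle A.
*Greta₂* c-commands the anaphor but is outside its binding domain → cannot satisfy Principle A.
*Elena₃* c-commands the anaphor but is outside its binding domain → cannot satisfy Principle A.
*Maya₄* c-commands the anaphor but is outside its binding domain → cannot satisfy Principle A.
*Leila₅* c-commands the anaphor within its binding domain → licit binder.

{5}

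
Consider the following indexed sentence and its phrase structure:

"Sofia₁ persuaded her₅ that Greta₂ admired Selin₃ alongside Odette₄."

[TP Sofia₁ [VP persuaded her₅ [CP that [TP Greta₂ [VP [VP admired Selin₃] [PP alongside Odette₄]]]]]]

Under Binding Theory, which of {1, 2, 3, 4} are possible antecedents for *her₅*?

*her* is a pronoun, so Principle B applies: it must be free in its binding domain.
Binding domain of *her₅*: the matrix TP, whose subject is Sofia₁.
*Sofia₁* c-commands the pronoun within its binding domain → coindexation would violate Principle B.
*Greta₂*: the pronoun c-commands this R-expression → coindexation would violate Principle C on *Greta₂*.
*Selin₃*: the pronoun c-commands this R-expression → coindexation would violate Principle C on *Selin₃*.
*Odette₄*: the pronoun c-commands this R-expression → coindexation would violate Principle C on *Odette₄*.

none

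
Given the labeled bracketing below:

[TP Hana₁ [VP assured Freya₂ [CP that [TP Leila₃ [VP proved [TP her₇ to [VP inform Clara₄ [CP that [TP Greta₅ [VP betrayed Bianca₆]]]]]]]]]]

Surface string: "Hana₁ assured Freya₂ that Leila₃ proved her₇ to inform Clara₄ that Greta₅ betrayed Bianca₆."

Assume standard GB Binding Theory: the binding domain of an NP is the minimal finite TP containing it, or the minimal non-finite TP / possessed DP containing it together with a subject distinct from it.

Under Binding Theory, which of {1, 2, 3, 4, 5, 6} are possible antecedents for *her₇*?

*her* is a pronoun, so Principle B applies: it must be free in its binding domain.
Binding domain of *her₇*: the embedded TP, whose subject is Leila₃.
*Hana₁* c-commands the pronoun but from outside its binding domain, and is not c-commanded by it → coindexation permitted.
*Freya₂* c-commands the pronoun but from outside its binding domain, and is not c-commanded by it → coindexation permitted.
*Leila₃* c-commands the pronoun within its binding domain → coindexation would violate Principle B.
*Clara₄*: the pronoun c-commands this R-expression → coindexation would violate Principle C on *Clara₄*.
*Greta₅*: the pronoun c-commands this R-expression → coindexation would violate Principle C on *Greta₅*.
*Bianca₆*: the pronoun c-commands this R-expression → coindexation would violate Principle C on *Bianca₆*.

{1, 2}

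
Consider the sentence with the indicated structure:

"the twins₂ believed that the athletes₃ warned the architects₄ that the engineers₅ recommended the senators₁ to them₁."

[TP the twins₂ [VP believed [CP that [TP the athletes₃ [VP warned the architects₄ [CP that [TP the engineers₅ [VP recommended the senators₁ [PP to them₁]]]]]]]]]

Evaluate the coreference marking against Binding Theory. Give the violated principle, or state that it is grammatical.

The two coindexed NPs are *the senators₁* and *them₁*.
*them₁* is a pronoun. Its binding domain is the embedded TP, whose subject is the engineers₅.
*the senators₁* c-commands it within that domain and carries the same index.
The pronoun is locally bound → Principle B violation.

Principle B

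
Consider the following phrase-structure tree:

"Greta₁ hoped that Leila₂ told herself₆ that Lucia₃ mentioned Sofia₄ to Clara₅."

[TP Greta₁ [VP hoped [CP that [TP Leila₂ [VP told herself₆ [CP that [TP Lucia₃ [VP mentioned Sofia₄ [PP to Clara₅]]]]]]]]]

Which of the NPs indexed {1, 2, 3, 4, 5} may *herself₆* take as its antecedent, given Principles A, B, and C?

{2}

*herself* is an anaphor, so Principle A applies: it must be bound in its binding domain.
Binding domain of *herself₆*: the embedded TP, whose subject is Leila₂.
*Greta₁* c-commands the anaphor but is outside its binding domain → cannot satisfy Principle A.
*Leila₂* c-commands the anaphor within its binding domain → licit binder.
*Lucia₃* does not c-command the anaphor → cannot bind it.
*Sofia₄* does not c-command the anaphor → cannot bind it.
*Clara₅* does not c-command the anaphor → cannot bind it.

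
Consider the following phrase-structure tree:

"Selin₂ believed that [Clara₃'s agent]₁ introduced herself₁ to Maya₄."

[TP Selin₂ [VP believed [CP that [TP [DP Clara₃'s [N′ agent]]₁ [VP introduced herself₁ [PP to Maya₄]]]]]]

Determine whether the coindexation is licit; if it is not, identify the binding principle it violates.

The two coindexed NPs are *[Clara₃'s agent]₁* and *herself₁*.
*herself₁* is an anaphor; its binding domain is the embedded TP, whose subject is [Clara₃'s agent]₁. *[Clara₃'s agent]₁* c-commands it within that domain and shares its index, so Principle A is satisfied.
*[Clara₃'s agent]₁* is an R-expression; *herself₁* does not c-command it, and no other NP shares its index, so Principle C is satisfied.
All principles are respected.

grammatical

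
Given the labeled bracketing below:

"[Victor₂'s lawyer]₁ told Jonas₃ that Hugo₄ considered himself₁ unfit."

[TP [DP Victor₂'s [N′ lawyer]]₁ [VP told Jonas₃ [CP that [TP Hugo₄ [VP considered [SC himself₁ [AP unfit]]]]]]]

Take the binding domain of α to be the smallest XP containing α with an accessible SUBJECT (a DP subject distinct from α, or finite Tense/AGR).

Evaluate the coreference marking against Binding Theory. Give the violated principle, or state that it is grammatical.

The two coindexed NPs are *[Victor₂'s lawyer]₁* and *himself₁*.
*himself₁* is an anaphor. Principle A requires it to be bound within its binding domain — the embedded TP, whose subject is Hugo₄.
Within that domain it is c-commanded by *Hugo₄*, which does not share its index.
*[Victor₂'s lawyer]₁* does c-command the anaphor, but from outside its binding domain.
The anaphor is unbound in its domain → Principle A violation.

Principle A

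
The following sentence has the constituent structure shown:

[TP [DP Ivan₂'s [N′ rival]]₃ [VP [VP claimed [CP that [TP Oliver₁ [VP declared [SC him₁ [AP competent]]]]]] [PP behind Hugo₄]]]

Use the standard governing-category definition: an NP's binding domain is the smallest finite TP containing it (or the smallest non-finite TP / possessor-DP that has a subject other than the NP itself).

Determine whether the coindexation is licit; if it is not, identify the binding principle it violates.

The two coindexed NPs are *Oliver₁* and *him₁*.
*him₁* is a pronoun. Its binding domain is the embedded TP, whose subject is Oliver₁.
*Oliver₁* c-commands it within that domain and carries the same index.
The pronoun is locally bound → Principle B violation.

Principle B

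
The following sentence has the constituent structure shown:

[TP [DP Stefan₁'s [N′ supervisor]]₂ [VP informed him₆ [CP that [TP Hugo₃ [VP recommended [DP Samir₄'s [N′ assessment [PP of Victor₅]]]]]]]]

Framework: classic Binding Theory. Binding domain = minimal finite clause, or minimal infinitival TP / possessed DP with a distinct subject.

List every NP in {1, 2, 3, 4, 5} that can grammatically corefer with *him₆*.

{1}

*him* is a pronoun, so Principle B applies: it must be free in its binding domain.
Binding domain of *him₆*: the matrix TP, whose subject is [Stefan₁'s supervisor]₂.
*Stefan₁* and the pronoun do not c-command one another → neither Principle B nor Principle C is at stake; coindexation permitted.
*[Stefan₁'s supervisor]₂* c-commands the pronoun within its binding domain → coindexation would violate Principle B.
*Hugo₃*: the pronoun c-commands this R-expression → coindexation would violate Principle C on *Hugo₃*.
*Samir₄*: the pronoun c-commands this R-expression → coindexation would violate Principle C on *Samir₄*.
*Victor₅*: the pronoun c-commands this R-expression → coindexation would violate Principle C on *Victor₅*.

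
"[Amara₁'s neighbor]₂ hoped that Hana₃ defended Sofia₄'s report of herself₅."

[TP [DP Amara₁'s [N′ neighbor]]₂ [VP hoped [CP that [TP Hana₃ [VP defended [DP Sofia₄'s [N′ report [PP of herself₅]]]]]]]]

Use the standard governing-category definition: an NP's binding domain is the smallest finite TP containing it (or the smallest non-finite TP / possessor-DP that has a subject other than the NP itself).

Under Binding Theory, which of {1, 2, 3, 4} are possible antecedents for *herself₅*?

*herself* is an anaphor, so Principle A applies: it must be bound in its binding domain.
Binding domain of *herself₅*: the possessed DP, whose subject is Sofia₄.
*Amara₁* does not c-command the anaphor → cannot bind it.
*[Amara₁'s neighbor]₂* c-commands the anaphor but is outside its binding domain → cannot satisfy Principle A.
*Hana₃* c-commands the anaphor but is outside its binding domain → cannot satisfy Principle A.
*Sofia₄* c-commands the anaphor within its binding domain → licit binder.

{4}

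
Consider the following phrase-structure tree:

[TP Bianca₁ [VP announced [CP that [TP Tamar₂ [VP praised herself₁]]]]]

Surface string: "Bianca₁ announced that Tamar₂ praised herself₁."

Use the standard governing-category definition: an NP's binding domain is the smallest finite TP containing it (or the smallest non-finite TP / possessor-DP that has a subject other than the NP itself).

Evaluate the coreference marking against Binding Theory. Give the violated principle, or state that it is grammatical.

Principle A

The two coindexed NPs are *Bianca₁* and *herself₁*.
*herself₁* is an anaphor. Principle A requires it to be bound within its binding domain — the embedded TP, whose subject is Tamar₂.
Within that domain it is c-commanded by *Tamar₂*, which does not share its index.
*Bianca₁* does c-command the anaphor, but from outside its binding domain.
The anaphor is unbound in its domain → Principle A violation.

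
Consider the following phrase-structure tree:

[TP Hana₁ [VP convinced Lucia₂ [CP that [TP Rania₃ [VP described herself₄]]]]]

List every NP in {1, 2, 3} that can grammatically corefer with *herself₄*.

*herself* is an anaphor, so Principle A applies: it must be bound in its binding domain.
Binding domain of *herself₄*: the embedded TP, whose subject is Rania₃.
*Hana₁* c-commands the anaphor but is outside its binding domain → cannot satisfy Principle A.
*Lucia₂* c-commands the anaphor but is outside its binding domain → cannot satisfy Principle A.
*Rania₃* c-commands the anaphor within its binding domain → licit binder.

{3}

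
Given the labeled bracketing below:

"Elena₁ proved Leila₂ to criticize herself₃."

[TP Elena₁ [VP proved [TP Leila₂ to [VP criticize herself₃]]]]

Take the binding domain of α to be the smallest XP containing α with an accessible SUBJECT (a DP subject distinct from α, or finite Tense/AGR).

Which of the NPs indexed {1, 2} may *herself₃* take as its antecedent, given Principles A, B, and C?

*herself* is an anaphor, so Principle A applies: it must be bound in its binding domain.
Binding domain of *herself₃*: the embedded TP, whose subject is Leila₂.
*Elena₁* c-commands the anaphor but is outside its binding domain → cannot satisfy Principle A.
*Leila₂* c-commands the anaphor within its binding domain → licit binder.

{2}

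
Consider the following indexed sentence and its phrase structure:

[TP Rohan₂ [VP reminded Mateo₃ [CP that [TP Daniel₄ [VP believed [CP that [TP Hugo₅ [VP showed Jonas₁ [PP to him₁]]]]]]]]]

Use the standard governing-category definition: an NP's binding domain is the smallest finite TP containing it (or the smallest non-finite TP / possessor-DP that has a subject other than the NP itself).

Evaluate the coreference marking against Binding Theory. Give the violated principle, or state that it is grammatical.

Principle B

The two coindexed NPs are *Jonas₁* and *him₁*.
*him₁* is a pronoun. Its binding domain is the embedded TP, whose subject is Hugo₅.
*Jonas₁* c-commands it within that domain and carries the same index.
The pronoun is locally bound → Principle B violation.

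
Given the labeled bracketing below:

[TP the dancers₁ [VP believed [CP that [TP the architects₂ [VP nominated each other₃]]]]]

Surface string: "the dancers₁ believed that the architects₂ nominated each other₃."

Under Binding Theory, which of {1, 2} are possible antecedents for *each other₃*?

*each other* is an anaphor, so Principle A applies: it must be bound in its binding domain.
Binding domain of *each other₃*: the embedded TP, whose subject is the architects₂.
*the dancers₁* c-commands the anaphor but is outside its binding domain → cannot satisfy Principle A.
*the architects₂* c-commands the anaphor within its binding domain → licit binder.

{2}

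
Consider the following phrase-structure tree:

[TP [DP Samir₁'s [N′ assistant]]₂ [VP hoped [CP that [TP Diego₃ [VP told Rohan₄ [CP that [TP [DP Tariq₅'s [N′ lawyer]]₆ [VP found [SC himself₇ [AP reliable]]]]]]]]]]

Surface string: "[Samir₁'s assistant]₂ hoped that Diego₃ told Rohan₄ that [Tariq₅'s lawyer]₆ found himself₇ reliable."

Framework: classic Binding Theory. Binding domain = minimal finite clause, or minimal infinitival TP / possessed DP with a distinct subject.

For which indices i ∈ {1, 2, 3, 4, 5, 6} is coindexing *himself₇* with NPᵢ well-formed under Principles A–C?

{6}

*himself* is an anaphor, so Principle A applies: it must be bound in its binding domain.
Binding domain of *himself₇*: the embedded TP, whose subject is [Tariq₅'s lawyer]₆.
*Samir₁* does not c-command the anaphor → cannot bind it.
*[Samir₁'s assistant]₂* c-commands the anaphor but is outside its binding domain → cannot satisfy Principle A.
*Diego₃* c-commands the anaphor but is outside its binding domain → cannot satisfy Principle A.
*Rohan₄* c-commands the anaphor but is outside its binding domain → cannot satisfy Principle A.
*Tariq₅* does not c-command the anaphor → cannot bind it.
*[Tariq₅'s lawyer]₆* c-commands the anaphor within its binding domain → licit binder.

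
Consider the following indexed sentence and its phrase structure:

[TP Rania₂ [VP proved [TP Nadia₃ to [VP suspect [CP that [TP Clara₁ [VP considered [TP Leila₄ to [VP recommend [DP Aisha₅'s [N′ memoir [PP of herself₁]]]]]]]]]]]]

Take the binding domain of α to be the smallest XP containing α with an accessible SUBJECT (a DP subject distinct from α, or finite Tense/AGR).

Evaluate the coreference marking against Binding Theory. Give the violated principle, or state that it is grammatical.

The two coindexed NPs are *Clara₁* and *herself₁*.
*herself₁* is an anaphor. Principle A requires it to be bound within its binding domain — the possessed DP, whose subject is Aisha₅.
Within that domain it is c-commanded by *Aisha₅*, which does not share its index.
*Clara₁* does c-command the anaphor, but from outside its binding domain.
The anaphor is unbound in its domain → Principle A violation.

Principle A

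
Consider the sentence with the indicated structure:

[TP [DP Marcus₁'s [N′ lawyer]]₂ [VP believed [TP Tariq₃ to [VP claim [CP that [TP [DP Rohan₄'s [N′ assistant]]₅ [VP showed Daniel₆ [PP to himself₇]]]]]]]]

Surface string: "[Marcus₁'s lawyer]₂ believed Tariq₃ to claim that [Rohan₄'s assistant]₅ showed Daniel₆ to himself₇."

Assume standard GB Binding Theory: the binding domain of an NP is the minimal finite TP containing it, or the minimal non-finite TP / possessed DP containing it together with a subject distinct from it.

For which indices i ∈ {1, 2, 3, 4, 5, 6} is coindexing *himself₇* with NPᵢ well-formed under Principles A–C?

*himself* is an anaphor, so Principle A applies: it must be bound in its binding domain.
Binding domain of *himself₇*: the embedded TP, whose subject is [Rohan₄'s assistant]₅.
*Marcus₁* does not c-command the anaphor → cannot bind it.
*[Marcus₁'s lawyer]₂* c-commands the anaphor but is outside its binding domain → cannot satisfy Principle A.
*Tariq₃* c-commands the anaphor but is outside its binding domain → cannot satisfy Principle A.
*Rohan₄* does not c-command the anaphor → cannot bind it.
*[Rohan₄'s assistant]₅* c-commands the anaphor within its binding domain → licit binder.
*Daniel₆* c-commands the anaphor within its binding domain → licit binder.

{5, 6}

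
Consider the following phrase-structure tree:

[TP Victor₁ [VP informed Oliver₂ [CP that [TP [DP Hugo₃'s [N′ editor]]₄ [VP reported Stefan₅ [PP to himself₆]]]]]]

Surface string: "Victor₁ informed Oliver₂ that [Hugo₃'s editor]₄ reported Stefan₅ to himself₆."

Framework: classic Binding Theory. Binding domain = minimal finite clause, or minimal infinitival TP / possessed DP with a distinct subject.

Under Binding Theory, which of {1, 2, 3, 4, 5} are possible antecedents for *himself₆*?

{4, 5}

*himself* is an anaphor, so Principle A applies: it must be bound in its binding domain.
Binding domain of *himself₆*: the embedded TP, whose subject is [Hugo₃'s editor]₄.
*Victor₁* c-commands the anaphor but is outside its binding domain → cannot satisfy Principle A.
*Oliver₂* c-commands the anaphor but is outside its binding domain → cannot satisfy Principle A.
*Hugo₃* does not c-command the anaphor → cannot bind it.
*[Hugo₃'s editor]₄* c-commands the anaphor within its binding domain → licit binder.
*Stefan₅* c-commands the anaphor within its binding domain → licit binder.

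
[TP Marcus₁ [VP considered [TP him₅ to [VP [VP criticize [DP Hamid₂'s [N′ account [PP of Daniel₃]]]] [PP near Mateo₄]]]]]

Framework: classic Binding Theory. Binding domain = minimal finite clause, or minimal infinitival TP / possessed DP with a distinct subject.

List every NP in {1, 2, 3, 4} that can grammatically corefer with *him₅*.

*him* is a pronoun, so Principle B applies: it must be free in its binding domain.
Binding domain of *him₅*: the matrix TP, whose subject is Marcus₁.
*Marcus₁* c-commands the pronoun within its binding domain → coindexation would violate Principle B.
*Hamid₂*: the pronoun c-commands this R-expression → coindexation would violate Principle C on *Hamid₂*.
*Daniel₃*: the pronoun c-commands this R-expression → coindexation would violate Principle C on *Daniel₃*.
*Mateo₄*: the pronoun c-commands this R-expression → coindexation would violate Principle C on *Mateo₄*.

none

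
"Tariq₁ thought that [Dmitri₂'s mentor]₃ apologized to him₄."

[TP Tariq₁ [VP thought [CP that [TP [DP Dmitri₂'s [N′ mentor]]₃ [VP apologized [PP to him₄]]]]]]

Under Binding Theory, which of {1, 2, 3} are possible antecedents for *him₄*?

{1, 2}

*him* is a pronoun, so Principle B applies: it must be free in its binding domain.
Binding domain of *him₄*: the embedded TP, whose subject is [Dmitri₂'s mentor]₃.
*Tariq₁* c-commands the pronoun but from outside its binding domain, and is not c-commanded by it → coindexation permitted.
*Dmitri₂* and the pronoun do not c-command one another → neither Principle B nor Principle C is at stake; coindexation permitted.
*[Dmitri₂'s mentor]₃* c-commands the pronoun within its binding domain → coindexation would violate Principle B.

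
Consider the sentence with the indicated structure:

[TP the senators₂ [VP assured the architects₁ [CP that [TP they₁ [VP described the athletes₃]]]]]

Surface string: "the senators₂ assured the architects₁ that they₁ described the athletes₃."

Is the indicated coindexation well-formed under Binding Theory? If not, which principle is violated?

grammatical

The two coindexed NPs are *the architects₁* and *they₁*.
*they₁* is a pronoun; nothing c-commands it within its binding domain (the embedded TP.), so Principle B holds trivially.
*the architects₁* is an R-expression; *they₁* does not c-command it, and no other NP shares its index, so Principle C is satisfied.
All principles are respected.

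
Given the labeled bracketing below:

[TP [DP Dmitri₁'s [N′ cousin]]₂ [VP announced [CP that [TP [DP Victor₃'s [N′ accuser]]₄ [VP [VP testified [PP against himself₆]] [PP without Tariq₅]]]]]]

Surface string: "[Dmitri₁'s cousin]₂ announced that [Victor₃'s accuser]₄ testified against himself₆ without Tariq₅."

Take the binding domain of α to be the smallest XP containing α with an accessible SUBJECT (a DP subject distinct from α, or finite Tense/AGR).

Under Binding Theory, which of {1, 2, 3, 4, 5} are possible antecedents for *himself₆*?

*himself* is an anaphor, so Principle A applies: it must be bound in its binding domain.
Binding domain of *himself₆*: the embedded TP, whose subject is [Victor₃'s accuser]₄.
*Dmitri₁* does not c-command the anaphor → cannot bind it.
*[Dmitri₁'s cousin]₂* c-commands the anaphor but is outside its binding domain → cannot satisfy Principle A.
*Victor₃* does not c-command the anaphor → cannot bind it.
*[Victor₃'s accuser]₄* c-commands the anaphor within its binding domain → licit binder.
*Tariq₅* does not c-command the anaphor → cannot bind it.

{4}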